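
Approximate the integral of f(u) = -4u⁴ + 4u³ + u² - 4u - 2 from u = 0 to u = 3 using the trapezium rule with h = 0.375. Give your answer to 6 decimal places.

-132.118652

h = (3 − 0)/8 = 0.375.
Nodes u₀,…,u₈ = 0, 0.375, 0.75, 1.125, 1.5, 1.875, 2.25, 2.625, 3.
f(u) = -4u⁴ + 4u³ + u² - 4u - 2: f₀=-2, f₁=-3.2275390625, f₂=-4.015625, f₃=-5.9462890625, f₄=-12.5, f₅=-29.0556640625, f₆=-62.890625, f₇=-123.1806640625, f₈=-221.
(h/2)·[f₀ + 2f₁ + 2f₂ + 2f₃ + 2f₄ + 2f₅ + 2f₆ + 2f₇ + f₈] = 0.1875·(-704.6328125) = -132.118652.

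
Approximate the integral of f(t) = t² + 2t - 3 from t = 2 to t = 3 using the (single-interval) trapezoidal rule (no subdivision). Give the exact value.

8.5

T = (b−a)/2 · [f(2) + f(3)] = 0.5·[5 + 12] = 8.5.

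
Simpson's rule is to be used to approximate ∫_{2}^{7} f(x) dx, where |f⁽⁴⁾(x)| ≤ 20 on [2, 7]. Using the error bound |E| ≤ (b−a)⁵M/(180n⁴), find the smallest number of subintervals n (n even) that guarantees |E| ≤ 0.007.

Need 62500/(180n⁴) ≤ 0.007.
n⁴ ≥ 62500/(180·0.007) = 49603.2 ⇒ n ≥ 14.9237, so the smallest even n is 16. (n must be even for Simpson's rule.)

16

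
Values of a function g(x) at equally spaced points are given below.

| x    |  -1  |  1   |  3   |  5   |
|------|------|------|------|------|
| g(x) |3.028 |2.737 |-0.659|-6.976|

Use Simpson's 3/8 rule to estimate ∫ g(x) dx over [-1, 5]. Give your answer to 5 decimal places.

1.71450

h = 2, n = 3.
(3h/8)·[y₀ + 3y₁ + 3y₂ + y₃] = 0.75·(2.286) = 1.71450.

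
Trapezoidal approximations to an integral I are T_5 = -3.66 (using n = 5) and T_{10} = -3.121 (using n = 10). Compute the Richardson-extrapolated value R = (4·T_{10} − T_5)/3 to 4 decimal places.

-2.9413

R = (4·T_{10} − T_5) / 3 = (4·(-3.121) − (-3.66))/3 = (-8.824)/3 = -2.9413.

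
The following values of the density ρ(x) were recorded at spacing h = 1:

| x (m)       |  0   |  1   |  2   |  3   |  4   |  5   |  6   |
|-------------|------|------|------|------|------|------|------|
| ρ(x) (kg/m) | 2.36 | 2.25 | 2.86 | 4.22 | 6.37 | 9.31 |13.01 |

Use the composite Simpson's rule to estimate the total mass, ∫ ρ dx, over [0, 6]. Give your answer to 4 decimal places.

h = 1, n = 6.
(h/3)·[y₀ + 4y₁ + 2y₂ + 4y₃ + 2y₄ + 4y₅ + y₆] = 0.333333·(96.95) = 32.3167.

32.3167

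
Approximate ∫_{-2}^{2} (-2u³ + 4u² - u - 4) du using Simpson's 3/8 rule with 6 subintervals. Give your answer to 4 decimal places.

5.3333

h = (2 − (-2))/6 = 0.666667.
Nodes u₀,…,u₆ = -2, -1.333333, -0.666667, 0, 0.666667, 1.333333, 2.
f(u) = -2u³ + 4u² - u - 4: f₀=30, f₁=9.185185, f₂=-0.962963, f₃=-4, f₄=-3.481481, f₅=-2.962963, f₆=-6.
(3h/8)·[f₀ + 3f₁ + 3f₂ + 2f₃ + 3f₄ + 3f₅ + f₆] = 0.25·(21.333333) = 5.3333.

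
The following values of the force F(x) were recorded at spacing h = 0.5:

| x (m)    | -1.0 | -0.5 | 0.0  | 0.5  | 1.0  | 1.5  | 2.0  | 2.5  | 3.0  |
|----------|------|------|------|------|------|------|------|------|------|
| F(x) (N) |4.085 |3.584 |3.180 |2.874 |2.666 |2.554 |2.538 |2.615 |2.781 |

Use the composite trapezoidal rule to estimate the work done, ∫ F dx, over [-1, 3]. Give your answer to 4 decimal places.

h = 0.5, n = 8.
(h/2)·[y₀ + 2y₁ + 2y₂ + 2y₃ + 2y₄ + 2y₅ + 2y₆ + 2y₇ + y₈] = 0.25·(46.888) = 11.7220.

11.7220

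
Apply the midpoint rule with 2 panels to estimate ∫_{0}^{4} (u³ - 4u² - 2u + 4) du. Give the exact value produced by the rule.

h = (4 − 0)/2 = 2.
Midpoints m₁,…,m₂ = 1, 3.
f(m₁)=-1, f(m₂)=-11.
h·[f(m₁) + f(m₂)] = 2·(-12) = -24.

-24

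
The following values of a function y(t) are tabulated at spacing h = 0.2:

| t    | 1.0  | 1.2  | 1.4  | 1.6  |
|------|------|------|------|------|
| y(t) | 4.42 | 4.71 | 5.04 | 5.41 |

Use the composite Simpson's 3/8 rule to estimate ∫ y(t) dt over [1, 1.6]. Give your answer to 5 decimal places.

2.93100

h = 0.2, n = 3.
(3h/8)·[y₀ + 3y₁ + 3y₂ + y₃] = 0.075·(39.08) = 2.93100.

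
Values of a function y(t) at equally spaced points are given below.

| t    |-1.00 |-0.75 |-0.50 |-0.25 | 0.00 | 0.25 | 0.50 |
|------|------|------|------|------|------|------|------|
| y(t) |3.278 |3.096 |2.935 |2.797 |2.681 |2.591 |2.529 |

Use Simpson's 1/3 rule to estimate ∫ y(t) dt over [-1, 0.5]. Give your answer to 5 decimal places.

4.24792

h = 0.25, n = 6.
(h/3)·[y₀ + 4y₁ + 2y₂ + 4y₃ + 2y₄ + 4y₅ + y₆] = 0.083333·(50.975) = 4.24792.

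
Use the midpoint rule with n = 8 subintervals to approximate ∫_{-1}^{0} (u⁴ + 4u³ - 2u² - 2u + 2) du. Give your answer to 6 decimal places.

h = (0 − (-1))/8 = 0.125.
Midpoints m₁,…,m₈ = -0.9375, -0.8125, -0.6875, -0.5625, -0.4375, -0.3125, -0.1875, -0.0625.
f(m₁)=-0.4062347412109375, f(m₂)=0.5949859619140625, f(m₃)=1.3532867431640625, f(m₄)=1.8803863525390625, f(m₅)=2.1938629150390625, f(m₆)=2.3171539306640625, f(m₇)=2.2795562744140625, f(m₈)=2.1162261962890625.
h·[f(m₁) + f(m₂) + f(m₃) + f(m₄) + f(m₅) + f(m₆) + f(m₇) + f(m₈)] = 0.125·(12.3292236328125) = 1.541153.

1.541153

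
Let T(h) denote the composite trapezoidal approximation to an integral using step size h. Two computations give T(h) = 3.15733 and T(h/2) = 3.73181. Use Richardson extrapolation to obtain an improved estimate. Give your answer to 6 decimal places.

3.923303

R = (4·T(h/2) − T(h)) / 3 = (4·3.73181 − 3.15733)/3 = (11.76991)/3 = 3.923303.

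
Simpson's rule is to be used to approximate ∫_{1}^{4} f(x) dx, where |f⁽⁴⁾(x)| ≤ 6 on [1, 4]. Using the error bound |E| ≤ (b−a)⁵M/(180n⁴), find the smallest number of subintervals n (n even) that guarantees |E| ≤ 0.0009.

10

Need 1458/(180n⁴) ≤ 0.0009.
n⁴ ≥ 1458/(180·0.0009) = 9000 ⇒ n ≥ 9.7400, so the smallest even n is 10. (n must be even for Simpson's rule.)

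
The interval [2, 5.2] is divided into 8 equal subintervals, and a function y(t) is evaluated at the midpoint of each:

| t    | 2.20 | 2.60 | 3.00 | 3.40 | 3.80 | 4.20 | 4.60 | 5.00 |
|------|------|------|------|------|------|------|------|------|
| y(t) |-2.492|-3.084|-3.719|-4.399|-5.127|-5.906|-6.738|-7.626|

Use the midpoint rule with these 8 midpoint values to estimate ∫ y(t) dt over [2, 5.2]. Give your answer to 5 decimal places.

h = 0.4, n = 8.
h·[y(m₁) + y(m₂) + y(m₃) + y(m₄) + y(m₅) + y(m₆) + y(m₇) + y(m₈)] = 0.4·(-39.091) = -15.63640.

-15.63640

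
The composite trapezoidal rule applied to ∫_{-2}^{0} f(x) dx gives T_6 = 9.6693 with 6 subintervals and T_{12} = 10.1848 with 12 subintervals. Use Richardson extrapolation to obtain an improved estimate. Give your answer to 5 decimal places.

R = (4·T_{12} − T_6) / 3 = (4·10.1848 − 9.6693)/3 = (31.0699)/3 = 10.35663.

10.35663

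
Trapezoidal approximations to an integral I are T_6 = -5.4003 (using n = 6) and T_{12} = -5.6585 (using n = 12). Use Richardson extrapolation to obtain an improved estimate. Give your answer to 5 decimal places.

R = (4·T_{12} − T_6) / 3 = (4·(-5.6585) − (-5.4003))/3 = (-17.2337)/3 = -5.74457.

-5.74457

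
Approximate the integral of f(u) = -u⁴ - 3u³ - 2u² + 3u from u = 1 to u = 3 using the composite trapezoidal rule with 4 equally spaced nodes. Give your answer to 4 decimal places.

h = (3 − 1)/3 = 0.666667.
Nodes u₀,…,u₃ = 1, 1.666667, 2.333333, 3.
f(u) = -u⁴ - 3u³ - 2u² + 3u: f₀=-3, f₁=-22.160494, f₂=-71.641975, f₃=-171.
(h/2)·[f₀ + 2f₁ + 2f₂ + f₃] = 0.333333·(-361.604938) = -120.5350.

-120.5350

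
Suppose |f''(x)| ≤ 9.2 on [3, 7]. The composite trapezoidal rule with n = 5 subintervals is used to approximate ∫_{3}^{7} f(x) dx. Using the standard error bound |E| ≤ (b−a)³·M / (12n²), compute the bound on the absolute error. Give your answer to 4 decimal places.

1.9627

|E| ≤ (4)³·9.2 / (12·5²) = 588.8/300 = 1.9627.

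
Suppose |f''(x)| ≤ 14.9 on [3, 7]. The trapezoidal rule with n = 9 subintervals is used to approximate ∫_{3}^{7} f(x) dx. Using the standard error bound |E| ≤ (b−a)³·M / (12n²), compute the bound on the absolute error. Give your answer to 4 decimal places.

|E| ≤ (4)³·14.9 / (12·9²) = 953.6/972 = 0.9811.

0.9811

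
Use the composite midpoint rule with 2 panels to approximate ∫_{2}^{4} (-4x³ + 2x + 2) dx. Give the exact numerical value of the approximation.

-218

h = (4 − 2)/2 = 1.
Midpoints m₁,…,m₂ = 2.5, 3.5.
f(m₁)=-55.5, f(m₂)=-162.5.
h·[f(m₁) + f(m₂)] = 1·(-218) = -218.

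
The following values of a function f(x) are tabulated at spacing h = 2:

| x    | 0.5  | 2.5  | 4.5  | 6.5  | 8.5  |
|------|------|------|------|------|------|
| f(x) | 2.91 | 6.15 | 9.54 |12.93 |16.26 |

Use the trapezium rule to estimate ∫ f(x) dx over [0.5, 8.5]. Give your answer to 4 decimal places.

h = 2, n = 4.
(h/2)·[y₀ + 2y₁ + 2y₂ + 2y₃ + y₄] = 1·(76.41) = 76.4100.

76.4100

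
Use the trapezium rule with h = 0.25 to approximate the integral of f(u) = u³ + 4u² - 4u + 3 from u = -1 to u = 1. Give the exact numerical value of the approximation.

8.75

h = (1 − (-1))/8 = 0.25.
Nodes u₀,…,u₈ = -1, -0.75, -0.5, -0.25, 0, 0.25, 0.5, 0.75, 1.
f(u) = u³ + 4u² - 4u + 3: f₀=10, f₁=7.828125, f₂=5.875, f₃=4.234375, f₄=3, f₅=2.265625, f₆=2.125, f₇=2.671875, f₈=4.
(h/2)·[f₀ + 2f₁ + 2f₂ + 2f₃ + 2f₄ + 2f₅ + 2f₆ + 2f₇ + f₈] = 0.125·(70) = 8.75.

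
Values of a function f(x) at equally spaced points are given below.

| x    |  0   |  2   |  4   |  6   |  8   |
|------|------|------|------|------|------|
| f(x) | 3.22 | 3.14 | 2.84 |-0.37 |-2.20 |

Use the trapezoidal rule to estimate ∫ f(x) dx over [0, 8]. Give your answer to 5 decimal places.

12.24000

h = 2, n = 4.
(h/2)·[y₀ + 2y₁ + 2y₂ + 2y₃ + y₄] = 1·(12.24) = 12.24000.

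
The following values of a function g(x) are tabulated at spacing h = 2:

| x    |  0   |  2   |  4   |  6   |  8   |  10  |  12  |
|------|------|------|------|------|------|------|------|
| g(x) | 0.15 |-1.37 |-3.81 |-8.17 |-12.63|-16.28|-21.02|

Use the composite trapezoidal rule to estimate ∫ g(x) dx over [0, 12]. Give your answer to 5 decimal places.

-105.39000

h = 2, n = 6.
(h/2)·[y₀ + 2y₁ + 2y₂ + 2y₃ + 2y₄ + 2y₅ + y₆] = 1·(-105.39) = -105.39000.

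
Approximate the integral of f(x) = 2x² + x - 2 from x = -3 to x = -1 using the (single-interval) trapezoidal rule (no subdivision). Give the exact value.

T = (b−a)/2 · [f(-3) + f(-1)] = 1·[13 + (-1)] = 12.

12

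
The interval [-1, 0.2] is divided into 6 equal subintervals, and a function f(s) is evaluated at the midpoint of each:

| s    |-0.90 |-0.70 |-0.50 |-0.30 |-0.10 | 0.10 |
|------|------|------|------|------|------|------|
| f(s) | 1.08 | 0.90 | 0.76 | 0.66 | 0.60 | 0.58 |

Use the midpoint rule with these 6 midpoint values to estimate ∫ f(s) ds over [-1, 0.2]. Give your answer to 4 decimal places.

h = 0.2, n = 6.
h·[y(m₁) + y(m₂) + y(m₃) + y(m₄) + y(m₅) + y(m₆)] = 0.2·(4.58) = 0.9160.

0.9160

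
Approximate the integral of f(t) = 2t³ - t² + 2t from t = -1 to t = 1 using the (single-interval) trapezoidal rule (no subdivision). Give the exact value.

T = (b−a)/2 · [f(-1) + f(1)] = 1·[(-5) + 3] = -2.

-2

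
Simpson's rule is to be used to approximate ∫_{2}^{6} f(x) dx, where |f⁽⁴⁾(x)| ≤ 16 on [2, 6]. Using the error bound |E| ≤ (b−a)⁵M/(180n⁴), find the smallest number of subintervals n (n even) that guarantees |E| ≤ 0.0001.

32

Need 16384/(180n⁴) ≤ 0.0001.
n⁴ ≥ 16384/(180·0.0001) = 910222 ⇒ n ≥ 30.8878, so the smallest even n is 32. (n must be even for Simpson's rule.)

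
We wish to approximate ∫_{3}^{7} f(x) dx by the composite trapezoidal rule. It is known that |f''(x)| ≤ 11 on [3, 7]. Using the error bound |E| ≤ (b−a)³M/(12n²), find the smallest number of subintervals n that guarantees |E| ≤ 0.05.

35

Need 704/(12n²) ≤ 0.05.
n² ≥ 704/(12·0.05) = 1173.33 ⇒ n ≥ 34.2540, so the smallest n is 35.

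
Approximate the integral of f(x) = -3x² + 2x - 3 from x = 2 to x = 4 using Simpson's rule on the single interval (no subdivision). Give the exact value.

S = (b−a)/6 · [f(2) + 4f(3) + f(4)] = 0.333333·[(-11) + 4·(-24) + (-43)] = -50.

-50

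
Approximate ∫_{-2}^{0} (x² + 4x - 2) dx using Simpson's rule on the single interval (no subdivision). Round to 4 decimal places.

-9.3333

S = (b−a)/6 · [f(-2) + 4f(-1) + f(0)] = 0.333333·[(-6) + 4·(-5) + (-2)] = -9.3333.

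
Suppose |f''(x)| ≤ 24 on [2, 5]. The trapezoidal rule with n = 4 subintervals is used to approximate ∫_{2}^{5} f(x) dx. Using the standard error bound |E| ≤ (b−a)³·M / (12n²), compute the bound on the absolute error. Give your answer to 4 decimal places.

|E| ≤ (3)³·24 / (12·4²) = 648/192 = 3.3750.

3.3750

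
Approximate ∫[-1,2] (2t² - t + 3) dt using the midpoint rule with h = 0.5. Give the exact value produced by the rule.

h = (2 − (-1))/6 = 0.5.
Midpoints m₁,…,m₆ = -0.75, -0.25, 0.25, 0.75, 1.25, 1.75.
f(m₁)=4.875, f(m₂)=3.375, f(m₃)=2.875, f(m₄)=3.375, f(m₅)=4.875, f(m₆)=7.375.
h·[f(m₁) + f(m₂) + f(m₃) + f(m₄) + f(m₅) + f(m₆)] = 0.5·(26.75) = 13.375.

13.375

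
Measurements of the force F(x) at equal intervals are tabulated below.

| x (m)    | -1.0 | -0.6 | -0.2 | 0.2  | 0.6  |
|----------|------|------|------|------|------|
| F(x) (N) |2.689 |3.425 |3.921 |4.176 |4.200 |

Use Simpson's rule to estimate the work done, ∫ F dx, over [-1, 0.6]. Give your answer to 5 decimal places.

6.01800

h = 0.4, n = 4.
(h/3)·[y₀ + 4y₁ + 2y₂ + 4y₃ + y₄] = 0.133333·(45.135) = 6.01800.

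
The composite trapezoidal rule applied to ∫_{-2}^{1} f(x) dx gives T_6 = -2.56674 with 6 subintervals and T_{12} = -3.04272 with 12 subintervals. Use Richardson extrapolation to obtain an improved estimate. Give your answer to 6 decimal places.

-3.201380

R = (4·T_{12} − T_6) / 3 = (4·(-3.04272) − (-2.56674))/3 = (-9.60414)/3 = -3.201380.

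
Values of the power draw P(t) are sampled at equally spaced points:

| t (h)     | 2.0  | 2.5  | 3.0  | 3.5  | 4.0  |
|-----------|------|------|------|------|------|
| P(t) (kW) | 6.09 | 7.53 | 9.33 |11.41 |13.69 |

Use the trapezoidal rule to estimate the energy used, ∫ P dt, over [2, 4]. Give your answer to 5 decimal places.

19.08000

h = 0.5, n = 4.
(h/2)·[y₀ + 2y₁ + 2y₂ + 2y₃ + y₄] = 0.25·(76.32) = 19.08000.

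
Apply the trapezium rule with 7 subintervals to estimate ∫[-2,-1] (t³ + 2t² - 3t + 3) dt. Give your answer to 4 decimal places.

h = (-1 − (-2))/7 = 0.142857.
Nodes t₀,…,t₇ = -2, -1.857143, -1.714286, -1.571429, -1.428571, -1.285714, -1.142857, -1.
f(t) = t³ + 2t² - 3t + 3: f₀=9, f₁=9.064140, f₂=8.982507, f₃=8.772595, f₄=8.451895, f₅=8.037901, f₆=7.548105, f₇=7.
(h/2)·[f₀ + 2f₁ + 2f₂ + 2f₃ + 2f₄ + 2f₅ + 2f₆ + f₇] = 0.071429·(117.714286) = 8.4082.

8.4082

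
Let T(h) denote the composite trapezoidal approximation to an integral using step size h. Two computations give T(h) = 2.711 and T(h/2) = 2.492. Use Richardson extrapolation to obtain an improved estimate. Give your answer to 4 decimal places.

2.4190

R = (4·T(h/2) − T(h)) / 3 = (4·2.492 − 2.711)/3 = (7.257)/3 = 2.4190.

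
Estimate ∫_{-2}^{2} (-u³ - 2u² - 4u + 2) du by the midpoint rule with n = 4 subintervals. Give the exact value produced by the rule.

h = (2 − (-2))/4 = 1.
Midpoints m₁,…,m₄ = -1.5, -0.5, 0.5, 1.5.
f(m₁)=6.875, f(m₂)=3.625, f(m₃)=-0.625, f(m₄)=-11.875.
h·[f(m₁) + f(m₂) + f(m₃) + f(m₄)] = 1·(-2) = -2.

-2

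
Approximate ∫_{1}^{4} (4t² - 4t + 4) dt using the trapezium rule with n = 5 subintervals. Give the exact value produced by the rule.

h = (4 − 1)/5 = 0.6.
Nodes t₀,…,t₅ = 1, 1.6, 2.2, 2.8, 3.4, 4.
f(t) = 4t² - 4t + 4: f₀=4, f₁=7.84, f₂=14.56, f₃=24.16, f₄=36.64, f₅=52.
(h/2)·[f₀ + 2f₁ + 2f₂ + 2f₃ + 2f₄ + f₅] = 0.3·(222.4) = 66.72.

66.72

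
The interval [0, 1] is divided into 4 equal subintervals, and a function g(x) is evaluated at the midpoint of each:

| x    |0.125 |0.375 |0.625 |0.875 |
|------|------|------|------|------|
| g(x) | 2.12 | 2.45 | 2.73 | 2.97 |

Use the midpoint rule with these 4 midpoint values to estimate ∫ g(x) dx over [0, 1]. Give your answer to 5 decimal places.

h = 0.25, n = 4.
h·[y(m₁) + y(m₂) + y(m₃) + y(m₄)] = 0.25·(10.27) = 2.56750.

2.56750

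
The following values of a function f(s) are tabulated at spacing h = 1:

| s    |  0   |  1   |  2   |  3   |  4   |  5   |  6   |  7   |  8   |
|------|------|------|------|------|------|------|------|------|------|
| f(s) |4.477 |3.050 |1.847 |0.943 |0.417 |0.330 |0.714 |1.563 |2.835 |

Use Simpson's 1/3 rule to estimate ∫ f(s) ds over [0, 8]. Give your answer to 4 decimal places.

12.2707

h = 1, n = 8.
(h/3)·[y₀ + 4y₁ + 2y₂ + 4y₃ + 2y₄ + 4y₅ + 2y₆ + 4y₇ + y₈] = 0.333333·(36.812) = 12.2707.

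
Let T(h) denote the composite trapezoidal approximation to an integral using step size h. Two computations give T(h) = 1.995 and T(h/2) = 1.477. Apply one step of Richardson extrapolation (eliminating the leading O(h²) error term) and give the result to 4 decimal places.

R = (4·T(h/2) − T(h)) / 3 = (4·1.477 − 1.995)/3 = (3.913)/3 = 1.3043.

1.3043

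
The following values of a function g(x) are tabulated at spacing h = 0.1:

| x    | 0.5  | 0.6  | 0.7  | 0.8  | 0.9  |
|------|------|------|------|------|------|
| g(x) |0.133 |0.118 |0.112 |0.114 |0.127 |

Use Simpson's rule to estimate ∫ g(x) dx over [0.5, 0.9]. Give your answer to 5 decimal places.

h = 0.1, n = 4.
(h/3)·[y₀ + 4y₁ + 2y₂ + 4y₃ + y₄] = 0.033333·(1.412) = 0.04707.

0.04707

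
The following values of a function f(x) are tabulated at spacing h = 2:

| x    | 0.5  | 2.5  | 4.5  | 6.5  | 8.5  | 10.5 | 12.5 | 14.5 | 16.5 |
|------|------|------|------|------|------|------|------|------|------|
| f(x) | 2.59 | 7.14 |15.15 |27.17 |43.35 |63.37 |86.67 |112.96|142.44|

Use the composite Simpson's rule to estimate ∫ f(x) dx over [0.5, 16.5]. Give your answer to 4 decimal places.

851.9533

h = 2, n = 8.
(h/3)·[y₀ + 4y₁ + 2y₂ + 4y₃ + 2y₄ + 4y₅ + 2y₆ + 4y₇ + y₈] = 0.666667·(1277.93) = 851.9533.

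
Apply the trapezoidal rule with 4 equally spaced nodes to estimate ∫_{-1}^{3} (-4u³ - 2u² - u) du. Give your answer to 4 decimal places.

h = (3 − (-1))/3 = 1.333333.
Nodes u₀,…,u₃ = -1, 0.333333, 1.666667, 3.
f(u) = -4u³ - 2u² - u: f₀=3, f₁=-0.703704, f₂=-25.740741, f₃=-129.
(h/2)·[f₀ + 2f₁ + 2f₂ + f₃] = 0.666667·(-178.888889) = -119.2593.

-119.2593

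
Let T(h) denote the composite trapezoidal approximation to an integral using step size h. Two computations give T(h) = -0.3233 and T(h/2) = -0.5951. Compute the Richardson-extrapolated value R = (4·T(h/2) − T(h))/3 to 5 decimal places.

R = (4·T(h/2) − T(h)) / 3 = (4·(-0.5951) − (-0.3233))/3 = (-2.0571)/3 = -0.68570.

-0.68570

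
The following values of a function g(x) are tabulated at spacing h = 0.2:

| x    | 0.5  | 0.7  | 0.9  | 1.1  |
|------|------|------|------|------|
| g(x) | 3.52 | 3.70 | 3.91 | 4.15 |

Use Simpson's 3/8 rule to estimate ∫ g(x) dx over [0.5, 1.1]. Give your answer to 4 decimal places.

h = 0.2, n = 3.
(3h/8)·[y₀ + 3y₁ + 3y₂ + y₃] = 0.075·(30.50) = 2.2875.

2.2875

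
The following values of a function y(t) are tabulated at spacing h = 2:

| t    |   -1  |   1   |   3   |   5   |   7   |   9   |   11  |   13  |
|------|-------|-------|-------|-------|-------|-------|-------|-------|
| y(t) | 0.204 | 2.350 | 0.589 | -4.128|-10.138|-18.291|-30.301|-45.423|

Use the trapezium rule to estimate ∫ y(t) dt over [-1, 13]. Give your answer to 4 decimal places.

-165.0570

h = 2, n = 7.
(h/2)·[y₀ + 2y₁ + 2y₂ + 2y₃ + 2y₄ + 2y₅ + 2y₆ + y₇] = 1·(-165.057) = -165.0570.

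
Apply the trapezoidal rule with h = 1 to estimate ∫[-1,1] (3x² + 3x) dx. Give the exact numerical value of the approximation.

h = (1 − (-1))/2 = 1.
Nodes x₀,…,x₂ = -1, 0, 1.
f(x) = 3x² + 3x: f₀=0, f₁=0, f₂=6.
(h/2)·[f₀ + 2f₁ + f₂] = 0.5·(6) = 3.

3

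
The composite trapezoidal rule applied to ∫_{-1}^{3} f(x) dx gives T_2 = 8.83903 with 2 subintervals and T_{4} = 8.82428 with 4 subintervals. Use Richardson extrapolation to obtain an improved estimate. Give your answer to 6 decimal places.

R = (4·T_{4} − T_2) / 3 = (4·8.82428 − 8.83903)/3 = (26.45809)/3 = 8.819363.

8.819363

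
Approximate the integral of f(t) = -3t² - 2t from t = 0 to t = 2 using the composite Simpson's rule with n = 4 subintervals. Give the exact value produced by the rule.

h = (2 − 0)/4 = 0.5.
Nodes t₀,…,t₄ = 0, 0.5, 1, 1.5, 2.
f(t) = -3t² - 2t: f₀=0, f₁=-1.75, f₂=-5, f₃=-9.75, f₄=-16.
(h/3)·[f₀ + 4f₁ + 2f₂ + 4f₃ + f₄] = 0.166667·(-72) = -12.

-12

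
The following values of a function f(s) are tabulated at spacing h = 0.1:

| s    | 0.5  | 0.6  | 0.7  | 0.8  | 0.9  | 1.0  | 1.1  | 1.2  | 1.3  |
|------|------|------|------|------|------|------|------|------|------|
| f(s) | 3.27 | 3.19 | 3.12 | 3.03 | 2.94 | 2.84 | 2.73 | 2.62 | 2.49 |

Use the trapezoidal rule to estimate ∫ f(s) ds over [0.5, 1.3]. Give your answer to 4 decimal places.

2.3350

h = 0.1, n = 8.
(h/2)·[y₀ + 2y₁ + 2y₂ + 2y₃ + 2y₄ + 2y₅ + 2y₆ + 2y₇ + y₈] = 0.05·(46.70) = 2.3350.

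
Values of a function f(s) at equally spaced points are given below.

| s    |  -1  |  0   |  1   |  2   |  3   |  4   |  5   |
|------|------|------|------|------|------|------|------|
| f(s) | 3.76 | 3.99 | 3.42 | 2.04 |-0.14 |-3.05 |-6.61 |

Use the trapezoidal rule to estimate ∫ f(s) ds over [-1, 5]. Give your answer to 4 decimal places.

4.8350

h = 1, n = 6.
(h/2)·[y₀ + 2y₁ + 2y₂ + 2y₃ + 2y₄ + 2y₅ + y₆] = 0.5·(9.67) = 4.8350.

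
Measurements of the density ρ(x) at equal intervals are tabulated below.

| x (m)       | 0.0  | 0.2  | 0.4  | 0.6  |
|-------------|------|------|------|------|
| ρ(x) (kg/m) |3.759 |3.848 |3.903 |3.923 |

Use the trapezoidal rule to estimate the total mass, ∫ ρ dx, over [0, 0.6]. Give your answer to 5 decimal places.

h = 0.2, n = 3.
(h/2)·[y₀ + 2y₁ + 2y₂ + y₃] = 0.1·(23.184) = 2.31840.

2.31840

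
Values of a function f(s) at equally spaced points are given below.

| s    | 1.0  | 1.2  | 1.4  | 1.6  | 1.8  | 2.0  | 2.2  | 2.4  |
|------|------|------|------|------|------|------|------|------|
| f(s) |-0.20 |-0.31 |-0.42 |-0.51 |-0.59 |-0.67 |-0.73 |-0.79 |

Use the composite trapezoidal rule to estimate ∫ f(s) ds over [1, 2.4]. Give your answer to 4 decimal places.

-0.7450

h = 0.2, n = 7.
(h/2)·[y₀ + 2y₁ + 2y₂ + 2y₃ + 2y₄ + 2y₅ + 2y₆ + y₇] = 0.1·(-7.45) = -0.7450.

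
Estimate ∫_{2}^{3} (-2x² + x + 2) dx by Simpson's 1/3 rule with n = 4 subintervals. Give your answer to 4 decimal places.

-8.1667

h = (3 − 2)/4 = 0.25.
Nodes x₀,…,x₄ = 2, 2.25, 2.5, 2.75, 3.
f(x) = -2x² + x + 2: f₀=-4, f₁=-5.875, f₂=-8, f₃=-10.375, f₄=-13.
(h/3)·[f₀ + 4f₁ + 2f₂ + 4f₃ + f₄] = 0.083333·(-98) = -8.1667.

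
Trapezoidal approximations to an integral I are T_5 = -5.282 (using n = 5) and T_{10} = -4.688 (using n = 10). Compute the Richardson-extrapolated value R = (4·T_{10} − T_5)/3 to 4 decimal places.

-4.4900

R = (4·T_{10} − T_5) / 3 = (4·(-4.688) − (-5.282))/3 = (-13.470)/3 = -4.4900.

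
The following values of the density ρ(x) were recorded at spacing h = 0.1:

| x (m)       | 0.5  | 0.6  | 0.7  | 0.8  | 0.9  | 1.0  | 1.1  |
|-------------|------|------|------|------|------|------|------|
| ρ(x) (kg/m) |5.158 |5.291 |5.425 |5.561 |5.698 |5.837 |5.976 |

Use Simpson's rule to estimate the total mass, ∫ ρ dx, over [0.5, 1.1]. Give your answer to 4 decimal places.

h = 0.1, n = 6.
(h/3)·[y₀ + 4y₁ + 2y₂ + 4y₃ + 2y₄ + 4y₅ + y₆] = 0.033333·(100.136) = 3.3379.

3.3379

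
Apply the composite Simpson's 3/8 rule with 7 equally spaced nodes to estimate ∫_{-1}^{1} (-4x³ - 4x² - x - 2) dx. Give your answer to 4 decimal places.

-6.6667

h = (1 − (-1))/6 = 0.333333.
Nodes x₀,…,x₆ = -1, -0.666667, -0.333333, 0, 0.333333, 0.666667, 1.
f(x) = -4x³ - 4x² - x - 2: f₀=-1, f₁=-1.925926, f₂=-1.962963, f₃=-2, f₄=-2.925926, f₅=-5.629630, f₆=-11.
(3h/8)·[f₀ + 3f₁ + 3f₂ + 2f₃ + 3f₄ + 3f₅ + f₆] = 0.125·(-53.333333) = -6.6667.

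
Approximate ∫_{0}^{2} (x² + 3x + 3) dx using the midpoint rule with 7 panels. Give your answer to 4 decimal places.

14.6531

h = (2 − 0)/7 = 0.285714.
Midpoints m₁,…,m₇ = 0.142857, 0.428571, 0.714286, 1, 1.285714, 1.571429, 1.857143.
f(m₁)=3.448980, f(m₂)=4.469388, f(m₃)=5.653061, f(m₄)=7, f(m₅)=8.510204, f(m₆)=10.183673, f(m₇)=12.020408.
h·[f(m₁) + f(m₂) + f(m₃) + f(m₄) + f(m₅) + f(m₆) + f(m₇)] = 0.285714·(51.285714) = 14.6531.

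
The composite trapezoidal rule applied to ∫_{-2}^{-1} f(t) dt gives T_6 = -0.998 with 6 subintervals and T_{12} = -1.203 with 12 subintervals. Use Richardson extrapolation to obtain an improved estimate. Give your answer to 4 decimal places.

R = (4·T_{12} − T_6) / 3 = (4·(-1.203) − (-0.998))/3 = (-3.814)/3 = -1.2713.

-1.2713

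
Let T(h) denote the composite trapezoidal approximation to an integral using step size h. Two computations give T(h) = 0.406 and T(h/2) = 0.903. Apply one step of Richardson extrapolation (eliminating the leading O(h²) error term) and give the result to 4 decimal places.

1.0687

R = (4·T(h/2) − T(h)) / 3 = (4·0.903 − 0.406)/3 = (3.206)/3 = 1.0687.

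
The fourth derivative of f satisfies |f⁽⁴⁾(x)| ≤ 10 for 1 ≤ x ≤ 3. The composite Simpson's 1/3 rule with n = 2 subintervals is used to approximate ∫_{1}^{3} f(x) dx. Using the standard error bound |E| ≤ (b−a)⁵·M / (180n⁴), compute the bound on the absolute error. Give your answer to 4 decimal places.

|E| ≤ (2)⁵·10 / (180·2⁴) = 320/2880 = 0.1111.

0.1111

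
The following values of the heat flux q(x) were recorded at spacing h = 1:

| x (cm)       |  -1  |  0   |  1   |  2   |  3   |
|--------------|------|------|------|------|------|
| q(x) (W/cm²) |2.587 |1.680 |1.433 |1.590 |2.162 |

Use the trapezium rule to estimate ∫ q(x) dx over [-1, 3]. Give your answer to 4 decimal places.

7.0775

h = 1, n = 4.
(h/2)·[y₀ + 2y₁ + 2y₂ + 2y₃ + y₄] = 0.5·(14.155) = 7.0775.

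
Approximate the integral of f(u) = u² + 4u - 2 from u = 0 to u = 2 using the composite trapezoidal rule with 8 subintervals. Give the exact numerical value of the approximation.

6.6875

h = (2 − 0)/8 = 0.25.
Nodes u₀,…,u₈ = 0, 0.25, 0.5, 0.75, 1, 1.25, 1.5, 1.75, 2.
f(u) = u² + 4u - 2: f₀=-2, f₁=-0.9375, f₂=0.25, f₃=1.5625, f₄=3, f₅=4.5625, f₆=6.25, f₇=8.0625, f₈=10.
(h/2)·[f₀ + 2f₁ + 2f₂ + 2f₃ + 2f₄ + 2f₅ + 2f₆ + 2f₇ + f₈] = 0.125·(53.5) = 6.6875.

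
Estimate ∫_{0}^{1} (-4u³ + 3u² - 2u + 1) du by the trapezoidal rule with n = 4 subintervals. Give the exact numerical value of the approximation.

-0.03125

h = (1 − 0)/4 = 0.25.
Nodes u₀,…,u₄ = 0, 0.25, 0.5, 0.75, 1.
f(u) = -4u³ + 3u² - 2u + 1: f₀=1, f₁=0.625, f₂=0.25, f₃=-0.5, f₄=-2.
(h/2)·[f₀ + 2f₁ + 2f₂ + 2f₃ + f₄] = 0.125·(-0.25) = -0.03125.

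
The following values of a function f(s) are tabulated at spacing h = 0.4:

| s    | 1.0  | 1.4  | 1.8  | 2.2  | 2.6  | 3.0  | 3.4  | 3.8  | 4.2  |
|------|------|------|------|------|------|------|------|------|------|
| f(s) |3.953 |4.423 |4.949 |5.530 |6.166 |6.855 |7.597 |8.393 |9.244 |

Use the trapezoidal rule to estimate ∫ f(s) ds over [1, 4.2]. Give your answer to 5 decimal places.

h = 0.4, n = 8.
(h/2)·[y₀ + 2y₁ + 2y₂ + 2y₃ + 2y₄ + 2y₅ + 2y₆ + 2y₇ + y₈] = 0.2·(101.023) = 20.20460.

20.20460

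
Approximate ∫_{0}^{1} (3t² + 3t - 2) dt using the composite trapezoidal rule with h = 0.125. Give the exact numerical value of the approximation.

0.5078125

h = (1 − 0)/8 = 0.125.
Nodes t₀,…,t₈ = 0, 0.125, 0.25, 0.375, 0.5, 0.625, 0.75, 0.875, 1.
f(t) = 3t² + 3t - 2: f₀=-2, f₁=-1.578125, f₂=-1.0625, f₃=-0.453125, f₄=0.25, f₅=1.046875, f₆=1.9375, f₇=2.921875, f₈=4.
(h/2)·[f₀ + 2f₁ + 2f₂ + 2f₃ + 2f₄ + 2f₅ + 2f₆ + 2f₇ + f₈] = 0.0625·(8.125) = 0.5078125.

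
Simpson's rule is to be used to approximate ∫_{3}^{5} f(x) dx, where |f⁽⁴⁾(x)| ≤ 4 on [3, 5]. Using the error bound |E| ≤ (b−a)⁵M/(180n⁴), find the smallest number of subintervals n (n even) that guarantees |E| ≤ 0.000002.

26

Need 128/(180n⁴) ≤ 0.000002.
n⁴ ≥ 128/(180·0.000002) = 355556 ⇒ n ≥ 24.4189, so the smallest even n is 26. (n must be even for Simpson's rule.)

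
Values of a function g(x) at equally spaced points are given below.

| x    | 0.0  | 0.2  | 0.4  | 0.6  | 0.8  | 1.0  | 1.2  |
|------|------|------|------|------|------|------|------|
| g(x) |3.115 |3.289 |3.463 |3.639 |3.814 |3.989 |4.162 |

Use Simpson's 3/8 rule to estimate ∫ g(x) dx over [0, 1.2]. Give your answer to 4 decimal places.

h = 0.2, n = 6.
(3h/8)·[y₀ + 3y₁ + 3y₂ + 2y₃ + 3y₄ + 3y₅ + y₆] = 0.075·(58.220) = 4.3665.

4.3665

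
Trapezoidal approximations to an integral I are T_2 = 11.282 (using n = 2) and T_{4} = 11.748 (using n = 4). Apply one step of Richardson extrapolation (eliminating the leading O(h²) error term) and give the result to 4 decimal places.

11.9033

R = (4·T_{4} − T_2) / 3 = (4·11.748 − 11.282)/3 = (35.710)/3 = 11.9033.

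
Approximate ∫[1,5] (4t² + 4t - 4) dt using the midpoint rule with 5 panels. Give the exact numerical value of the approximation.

196.48

h = (5 − 1)/5 = 0.8.
Midpoints m₁,…,m₅ = 1.4, 2.2, 3, 3.8, 4.6.
f(m₁)=9.44, f(m₂)=24.16, f(m₃)=44, f(m₄)=68.96, f(m₅)=99.04.
h·[f(m₁) + f(m₂) + f(m₃) + f(m₄) + f(m₅)] = 0.8·(245.6) = 196.48.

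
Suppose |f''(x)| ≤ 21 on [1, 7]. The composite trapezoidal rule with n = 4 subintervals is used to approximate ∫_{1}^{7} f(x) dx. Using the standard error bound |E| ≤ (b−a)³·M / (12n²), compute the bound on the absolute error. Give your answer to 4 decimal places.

23.6250

|E| ≤ (6)³·21 / (12·4²) = 4536/192 = 23.6250.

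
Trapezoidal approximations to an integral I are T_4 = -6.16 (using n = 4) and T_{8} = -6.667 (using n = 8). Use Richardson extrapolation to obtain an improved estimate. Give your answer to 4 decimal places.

R = (4·T_{8} − T_4) / 3 = (4·(-6.667) − (-6.16))/3 = (-20.508)/3 = -6.8360.

-6.8360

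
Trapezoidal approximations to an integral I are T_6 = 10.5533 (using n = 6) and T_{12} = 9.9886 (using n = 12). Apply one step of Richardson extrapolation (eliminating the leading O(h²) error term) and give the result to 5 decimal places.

R = (4·T_{12} − T_6) / 3 = (4·9.9886 − 10.5533)/3 = (29.4011)/3 = 9.80037.

9.80037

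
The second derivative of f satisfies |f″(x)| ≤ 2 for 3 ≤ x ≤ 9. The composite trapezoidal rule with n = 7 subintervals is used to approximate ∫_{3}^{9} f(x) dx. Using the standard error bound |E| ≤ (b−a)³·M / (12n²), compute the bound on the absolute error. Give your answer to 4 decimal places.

|E| ≤ (6)³·2 / (12·7²) = 432/588 = 0.7347.

0.7347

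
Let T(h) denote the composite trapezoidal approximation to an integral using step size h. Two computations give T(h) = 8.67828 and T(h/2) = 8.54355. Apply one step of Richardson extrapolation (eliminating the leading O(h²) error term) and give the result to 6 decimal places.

R = (4·T(h/2) − T(h)) / 3 = (4·8.54355 − 8.67828)/3 = (25.49592)/3 = 8.498640.

8.498640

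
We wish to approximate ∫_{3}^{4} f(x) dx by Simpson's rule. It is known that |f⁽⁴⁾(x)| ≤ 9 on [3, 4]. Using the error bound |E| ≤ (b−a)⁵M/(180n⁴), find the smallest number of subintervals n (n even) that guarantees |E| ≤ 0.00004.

Need 9/(180n⁴) ≤ 0.00004.
n⁴ ≥ 9/(180·0.00004) = 1250 ⇒ n ≥ 5.9460, so the smallest even n is 6. (n must be even for Simpson's rule.)

6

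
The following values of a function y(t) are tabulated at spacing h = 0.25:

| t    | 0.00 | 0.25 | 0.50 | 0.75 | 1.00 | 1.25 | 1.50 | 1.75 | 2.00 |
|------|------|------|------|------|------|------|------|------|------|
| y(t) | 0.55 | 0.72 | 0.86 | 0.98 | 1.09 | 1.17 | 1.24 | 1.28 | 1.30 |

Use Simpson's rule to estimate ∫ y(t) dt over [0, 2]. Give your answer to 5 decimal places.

h = 0.25, n = 8.
(h/3)·[y₀ + 4y₁ + 2y₂ + 4y₃ + 2y₄ + 4y₅ + 2y₆ + 4y₇ + y₈] = 0.083333·(24.83) = 2.06917.

2.06917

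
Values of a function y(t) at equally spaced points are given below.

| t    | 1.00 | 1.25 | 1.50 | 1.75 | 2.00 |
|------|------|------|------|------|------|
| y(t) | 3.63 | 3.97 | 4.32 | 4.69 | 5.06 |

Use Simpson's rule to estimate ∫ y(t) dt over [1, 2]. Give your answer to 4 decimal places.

4.3308

h = 0.25, n = 4.
(h/3)·[y₀ + 4y₁ + 2y₂ + 4y₃ + y₄] = 0.083333·(51.97) = 4.3308.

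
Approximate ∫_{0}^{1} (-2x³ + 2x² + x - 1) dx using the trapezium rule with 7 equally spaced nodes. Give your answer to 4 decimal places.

-0.3380

h = (1 − 0)/6 = 0.166667.
Nodes x₀,…,x₆ = 0, 0.166667, 0.333333, 0.5, 0.666667, 0.833333, 1.
f(x) = -2x³ + 2x² + x - 1: f₀=-1, f₁=-0.787037, f₂=-0.518519, f₃=-0.25, f₄=-0.037037, f₅=0.064815, f₆=0.
(h/2)·[f₀ + 2f₁ + 2f₂ + 2f₃ + 2f₄ + 2f₅ + f₆] = 0.083333·(-4.055556) = -0.3380.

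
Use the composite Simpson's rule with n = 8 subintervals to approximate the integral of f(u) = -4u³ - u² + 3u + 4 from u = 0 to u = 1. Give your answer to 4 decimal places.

4.1667

h = (1 − 0)/8 = 0.125.
Nodes u₀,…,u₈ = 0, 0.125, 0.25, 0.375, 0.5, 0.625, 0.75, 0.875, 1.
f(u) = -4u³ - u² + 3u + 4: f₀=4, f₁=4.3515625, f₂=4.625, f₃=4.7734375, f₄=4.75, f₅=4.5078125, f₆=4, f₇=3.1796875, f₈=2.
(h/3)·[f₀ + 4f₁ + 2f₂ + 4f₃ + 2f₄ + 4f₅ + 2f₆ + 4f₇ + f₈] = 0.041667·(100) = 4.1667.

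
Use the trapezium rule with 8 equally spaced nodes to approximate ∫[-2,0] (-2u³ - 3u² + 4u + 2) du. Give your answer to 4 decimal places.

-3.9184

h = (0 − (-2))/7 = 0.285714.
Nodes u₀,…,u₇ = -2, -1.714286, -1.428571, -1.142857, -0.857143, -0.571429, -0.285714, 0.
f(u) = -2u³ - 3u² + 4u + 2: f₀=-2, f₁=-3.597668, f₂=-4.005831, f₃=-3.504373, f₄=-2.373178, f₅=-0.892128, f₆=0.658892, f₇=2.
(h/2)·[f₀ + 2f₁ + 2f₂ + 2f₃ + 2f₄ + 2f₅ + 2f₆ + f₇] = 0.142857·(-27.428571) = -3.9184.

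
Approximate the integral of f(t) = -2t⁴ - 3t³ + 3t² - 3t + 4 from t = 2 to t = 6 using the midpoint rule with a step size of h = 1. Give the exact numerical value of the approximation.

h = (6 − 2)/4 = 1.
Midpoints m₁,…,m₄ = 2.5, 3.5, 4.5, 5.5.
f(m₁)=-109.75, f(m₂)=-398.5, f(m₃)=-1042.25, f(m₄)=-2251.
h·[f(m₁) + f(m₂) + f(m₃) + f(m₄)] = 1·(-3801.5) = -3801.5.

-3801.5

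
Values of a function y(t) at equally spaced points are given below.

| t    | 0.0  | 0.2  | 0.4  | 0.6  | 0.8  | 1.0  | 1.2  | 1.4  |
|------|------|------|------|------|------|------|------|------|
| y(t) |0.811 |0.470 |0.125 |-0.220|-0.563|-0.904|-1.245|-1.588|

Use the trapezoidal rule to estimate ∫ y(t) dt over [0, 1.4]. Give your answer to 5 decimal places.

h = 0.2, n = 7.
(h/2)·[y₀ + 2y₁ + 2y₂ + 2y₃ + 2y₄ + 2y₅ + 2y₆ + y₇] = 0.1·(-5.451) = -0.54510.

-0.54510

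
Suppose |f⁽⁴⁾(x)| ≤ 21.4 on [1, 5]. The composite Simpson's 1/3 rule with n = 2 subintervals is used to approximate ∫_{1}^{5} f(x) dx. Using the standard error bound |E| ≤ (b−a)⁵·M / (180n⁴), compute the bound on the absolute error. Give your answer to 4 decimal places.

7.6089

|E| ≤ (4)⁵·21.4 / (180·2⁴) = 21913.6/2880 = 7.6089.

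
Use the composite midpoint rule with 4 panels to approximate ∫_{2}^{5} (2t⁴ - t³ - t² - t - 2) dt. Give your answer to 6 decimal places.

1009.185059

h = (5 − 2)/4 = 0.75.
Midpoints m₁,…,m₄ = 2.375, 3.125, 3.875, 4.625.
f(m₁)=40.22119140625, f(m₂)=145.32666015625, f(m₃)=371.86181640625, f(m₄)=788.17041015625.
h·[f(m₁) + f(m₂) + f(m₃) + f(m₄)] = 0.75·(1345.580078125) = 1009.185059.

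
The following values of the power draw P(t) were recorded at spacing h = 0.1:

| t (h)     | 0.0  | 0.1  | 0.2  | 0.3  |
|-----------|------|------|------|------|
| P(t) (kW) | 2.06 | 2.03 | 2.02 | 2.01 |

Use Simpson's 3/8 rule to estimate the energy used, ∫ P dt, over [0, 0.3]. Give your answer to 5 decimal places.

h = 0.1, n = 3.
(3h/8)·[y₀ + 3y₁ + 3y₂ + y₃] = 0.0375·(16.22) = 0.60825.

0.60825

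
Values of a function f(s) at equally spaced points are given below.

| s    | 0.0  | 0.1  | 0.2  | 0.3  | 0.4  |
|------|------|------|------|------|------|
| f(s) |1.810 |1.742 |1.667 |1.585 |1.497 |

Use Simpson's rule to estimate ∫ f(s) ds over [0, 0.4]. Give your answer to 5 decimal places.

h = 0.1, n = 4.
(h/3)·[y₀ + 4y₁ + 2y₂ + 4y₃ + y₄] = 0.033333·(19.949) = 0.66497.

0.66497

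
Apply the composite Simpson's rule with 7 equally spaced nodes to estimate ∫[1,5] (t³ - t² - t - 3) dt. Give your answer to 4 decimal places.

h = (5 − 1)/6 = 0.666667.
Nodes t₀,…,t₆ = 1, 1.666667, 2.333333, 3, 3.666667, 4.333333, 5.
f(t) = t³ - t² - t - 3: f₀=-4, f₁=-2.814815, f₂=1.925926, f₃=12, f₄=29.185185, f₅=55.259259, f₆=92.
(h/3)·[f₀ + 4f₁ + 2f₂ + 4f₃ + 2f₄ + 4f₅ + f₆] = 0.222222·(408) = 90.6667.

90.6667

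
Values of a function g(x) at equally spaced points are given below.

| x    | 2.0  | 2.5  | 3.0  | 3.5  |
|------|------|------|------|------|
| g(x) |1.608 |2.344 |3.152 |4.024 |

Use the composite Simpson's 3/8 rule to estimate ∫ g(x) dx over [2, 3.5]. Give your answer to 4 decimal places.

4.1475

h = 0.5, n = 3.
(3h/8)·[y₀ + 3y₁ + 3y₂ + y₃] = 0.1875·(22.120) = 4.1475.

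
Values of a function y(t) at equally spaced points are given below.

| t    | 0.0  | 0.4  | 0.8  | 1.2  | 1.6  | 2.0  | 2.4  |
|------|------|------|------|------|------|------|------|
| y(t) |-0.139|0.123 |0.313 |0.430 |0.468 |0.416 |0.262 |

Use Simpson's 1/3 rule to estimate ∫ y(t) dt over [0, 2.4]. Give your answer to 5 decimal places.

0.74147

h = 0.4, n = 6.
(h/3)·[y₀ + 4y₁ + 2y₂ + 4y₃ + 2y₄ + 4y₅ + y₆] = 0.133333·(5.561) = 0.74147.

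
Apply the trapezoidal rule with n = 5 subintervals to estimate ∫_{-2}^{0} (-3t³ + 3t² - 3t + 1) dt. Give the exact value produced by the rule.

h = (0 − (-2))/5 = 0.4.
Nodes t₀,…,t₅ = -2, -1.6, -1.2, -0.8, -0.4, 0.
f(t) = -3t³ + 3t² - 3t + 1: f₀=43, f₁=25.768, f₂=14.104, f₃=6.856, f₄=2.872, f₅=1.
(h/2)·[f₀ + 2f₁ + 2f₂ + 2f₃ + 2f₄ + f₅] = 0.2·(143.2) = 28.64.

28.64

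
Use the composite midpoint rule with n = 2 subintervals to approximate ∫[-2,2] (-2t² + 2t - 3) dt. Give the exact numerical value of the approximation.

-20

h = (2 − (-2))/2 = 2.
Midpoints m₁,…,m₂ = -1, 1.
f(m₁)=-7, f(m₂)=-3.
h·[f(m₁) + f(m₂)] = 2·(-10) = -20.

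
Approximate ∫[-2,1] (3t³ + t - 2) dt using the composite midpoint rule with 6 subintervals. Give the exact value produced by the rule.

h = (1 − (-2))/6 = 0.5.
Midpoints m₁,…,m₆ = -1.75, -1.25, -0.75, -0.25, 0.25, 0.75.
f(m₁)=-19.828125, f(m₂)=-9.109375, f(m₃)=-4.015625, f(m₄)=-2.296875, f(m₅)=-1.703125, f(m₆)=0.015625.
h·[f(m₁) + f(m₂) + f(m₃) + f(m₄) + f(m₅) + f(m₆)] = 0.5·(-36.9375) = -18.46875.

-18.46875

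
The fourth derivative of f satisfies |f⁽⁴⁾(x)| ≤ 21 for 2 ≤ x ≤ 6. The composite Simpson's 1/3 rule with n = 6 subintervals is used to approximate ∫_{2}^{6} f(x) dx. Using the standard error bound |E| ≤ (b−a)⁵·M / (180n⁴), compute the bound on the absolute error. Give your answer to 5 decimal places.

0.09218

|E| ≤ (4)⁵·21 / (180·6⁴) = 21504/233280 = 0.09218.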